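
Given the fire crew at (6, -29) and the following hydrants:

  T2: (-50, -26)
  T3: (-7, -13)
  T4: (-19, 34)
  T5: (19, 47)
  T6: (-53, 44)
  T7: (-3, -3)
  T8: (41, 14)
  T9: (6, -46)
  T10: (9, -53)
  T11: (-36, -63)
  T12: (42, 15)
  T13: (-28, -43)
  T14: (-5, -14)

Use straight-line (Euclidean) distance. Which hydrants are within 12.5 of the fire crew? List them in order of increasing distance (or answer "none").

Distances from (6, -29):
T2: √((-56)² + (3)²) = √(3136.000 + 9.000) = 56.1
T3: √((-13)² + (16)²) = √(169.000 + 256.000) = 20.6
T4: √((-25)² + (63)²) = √(625.000 + 3969.000) = 67.8
T5: √((13)² + (76)²) = √(169.000 + 5776.000) = 77.1
T6: √((-59)² + (73)²) = √(3481.000 + 5329.000) = 93.9
T7: √((-9)² + (26)²) = √(81.000 + 676.000) = 27.5
T8: √((35)² + (43)²) = √(1225.000 + 1849.000) = 55.4
T9: √((0)² + (-17)²) = √(0.000 + 289.000) = 17.0
T10: √((3)² + (-24)²) = √(9.000 + 576.000) = 24.2
T11: √((-42)² + (-34)²) = √(1764.000 + 1156.000) = 54.0
T12: √((36)² + (44)²) = √(1296.000 + 1936.000) = 56.9
T13: √((-34)² + (-14)²) = √(1156.000 + 196.000) = 36.8
T14: √((-11)² + (15)²) = √(121.000 + 225.000) = 18.6
Threshold 12.5: none within range.

none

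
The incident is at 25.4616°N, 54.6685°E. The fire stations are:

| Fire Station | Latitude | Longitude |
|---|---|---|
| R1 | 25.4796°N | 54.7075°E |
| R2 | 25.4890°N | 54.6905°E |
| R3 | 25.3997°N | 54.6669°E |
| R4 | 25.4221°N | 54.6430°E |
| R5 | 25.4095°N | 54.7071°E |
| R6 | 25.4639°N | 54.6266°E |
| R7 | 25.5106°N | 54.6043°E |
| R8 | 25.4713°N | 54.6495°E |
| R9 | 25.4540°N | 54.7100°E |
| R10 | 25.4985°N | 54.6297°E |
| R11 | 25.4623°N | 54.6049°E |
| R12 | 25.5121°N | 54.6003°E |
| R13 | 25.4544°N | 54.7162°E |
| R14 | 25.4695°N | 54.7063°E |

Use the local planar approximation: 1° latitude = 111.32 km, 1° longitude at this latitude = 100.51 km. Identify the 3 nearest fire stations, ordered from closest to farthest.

R8, R2, R14

Distances from 25.4616°N, 54.6685°E:
R1: 4.4023 km
R2: 3.7674 km
R3: 6.8926 km
R4: 5.0896 km
R5: 6.9778 km
R6: 4.2191 km
R7: 8.4493 km
R8: 2.1938 km
R9: 4.2561 km
R10: 5.6641 km
R11: 6.3929 km
R12: 8.8652 km
R13: 4.8609 km
R14: 3.8997 km
Sorted: R8 (2.1938 km) < R2 (3.7674 km) < R14 (3.8997 km) < R6 (4.2191 km) < R9 (4.2561 km) < …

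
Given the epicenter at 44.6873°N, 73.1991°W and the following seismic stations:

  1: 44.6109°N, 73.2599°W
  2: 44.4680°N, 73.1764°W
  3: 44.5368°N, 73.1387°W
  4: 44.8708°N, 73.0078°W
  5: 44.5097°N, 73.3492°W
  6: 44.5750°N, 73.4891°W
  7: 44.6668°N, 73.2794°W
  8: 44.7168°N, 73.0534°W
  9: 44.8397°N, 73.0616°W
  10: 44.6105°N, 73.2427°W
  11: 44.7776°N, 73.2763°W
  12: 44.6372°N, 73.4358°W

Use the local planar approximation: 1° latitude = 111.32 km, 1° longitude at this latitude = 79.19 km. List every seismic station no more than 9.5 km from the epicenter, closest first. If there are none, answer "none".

Distances from 44.6873°N, 73.1991°W:
1: 9.7731 km
2: 24.4786 km
3: 17.4231 km
4: 25.4316 km
5: 23.0685 km
6: 26.1472 km
7: 6.7560 km
8: 11.9962 km
9: 20.1588 km
10: 9.2202 km
11: 11.7653 km
12: 19.5564 km
Threshold 9.5 km: 7 (6.7560 km), 10 (9.2202 km) are within range.

7, 10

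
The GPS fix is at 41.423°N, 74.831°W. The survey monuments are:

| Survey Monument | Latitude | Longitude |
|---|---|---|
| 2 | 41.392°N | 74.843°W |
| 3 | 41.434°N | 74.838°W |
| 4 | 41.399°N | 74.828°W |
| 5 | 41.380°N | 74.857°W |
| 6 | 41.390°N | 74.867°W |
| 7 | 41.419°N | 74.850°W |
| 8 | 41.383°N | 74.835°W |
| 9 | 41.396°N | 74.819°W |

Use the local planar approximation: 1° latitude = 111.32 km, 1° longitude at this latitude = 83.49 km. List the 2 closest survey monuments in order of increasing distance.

Distances from 41.423°N, 74.831°W:
2: √((-0.031·111.32)² + (-0.012·83.49)²) = √(11.90885 + 1.00376) = 3.593 km
3: √((0.011·111.32)² + (-0.007·83.49)²) = √(1.49945 + 0.34156) = 1.357 km
4: √((-0.024·111.32)² + (0.003·83.49)²) = √(7.13787 + 0.06274) = 2.683 km
5: √((-0.043·111.32)² + (-0.026·83.49)²) = √(22.91307 + 4.71211) = 5.256 km
6: √((-0.033·111.32)² + (-0.036·83.49)²) = √(13.49504 + 9.03387) = 4.746 km
7: √((-0.004·111.32)² + (-0.019·83.49)²) = √(0.19827 + 2.51638) = 1.648 km
8: √((-0.040·111.32)² + (-0.004·83.49)²) = √(19.82743 + 0.11153) = 4.465 km
9: √((-0.027·111.32)² + (0.012·83.49)²) = √(9.03387 + 1.00376) = 3.168 km
Sorted: 3 (1.357 km) < 7 (1.648 km) < 4 (2.683 km) < 9 (3.168 km) < …

3, 7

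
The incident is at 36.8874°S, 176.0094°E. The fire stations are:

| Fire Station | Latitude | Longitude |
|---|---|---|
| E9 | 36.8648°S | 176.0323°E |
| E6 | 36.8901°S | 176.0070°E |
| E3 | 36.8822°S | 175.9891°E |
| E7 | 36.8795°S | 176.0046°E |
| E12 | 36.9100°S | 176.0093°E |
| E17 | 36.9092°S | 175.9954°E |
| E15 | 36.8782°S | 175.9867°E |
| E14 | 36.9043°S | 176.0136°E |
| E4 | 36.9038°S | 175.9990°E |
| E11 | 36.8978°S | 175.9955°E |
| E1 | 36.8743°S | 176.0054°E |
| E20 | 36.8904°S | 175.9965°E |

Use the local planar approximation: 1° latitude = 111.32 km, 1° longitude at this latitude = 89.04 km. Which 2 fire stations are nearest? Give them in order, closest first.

Distances from 36.8874°S, 176.0094°E:
E9: √((0.0226·111.32)² + (0.0229·89.04)²) = √(6.329411 + 4.157586) = 3.2384 km
E6: √((-0.0027·111.32)² + (-0.0024·89.04)²) = √(0.090339 + 0.045666) = 0.3688 km
E3: √((0.0052·111.32)² + (-0.0203·89.04)²) = √(0.335084 + 3.267100) = 1.8979 km
E7: √((0.0079·111.32)² + (-0.0048·89.04)²) = √(0.773394 + 0.182664) = 0.9778 km
E12: √((-0.0226·111.32)² + (-0.0001·89.04)²) = √(6.329411 + 0.000079) = 2.5158 km
E17: √((-0.0218·111.32)² + (-0.0140·89.04)²) = √(5.889242 + 1.553912) = 2.7282 km
E15: √((0.0092·111.32)² + (-0.0227·89.04)²) = √(1.048871 + 4.085282) = 2.2659 km
E14: √((-0.0169·111.32)² + (0.0042·89.04)²) = √(3.539320 + 0.139852) = 1.9181 km
E4: √((-0.0164·111.32)² + (-0.0104·89.04)²) = √(3.332991 + 0.857506) = 2.0471 km
E11: √((-0.0104·111.32)² + (-0.0139·89.04)²) = √(1.340334 + 1.531792) = 1.6947 km
E1: √((0.0131·111.32)² + (-0.0040·89.04)²) = √(2.126616 + 0.126850) = 1.5012 km
E20: √((-0.0030·111.32)² + (-0.0129·89.04)²) = √(0.111529 + 1.319319) = 1.1962 km
Sorted: E6 (0.3688 km) < E7 (0.9778 km) < E20 (1.1962 km) < E1 (1.5012 km) < …

E6, E7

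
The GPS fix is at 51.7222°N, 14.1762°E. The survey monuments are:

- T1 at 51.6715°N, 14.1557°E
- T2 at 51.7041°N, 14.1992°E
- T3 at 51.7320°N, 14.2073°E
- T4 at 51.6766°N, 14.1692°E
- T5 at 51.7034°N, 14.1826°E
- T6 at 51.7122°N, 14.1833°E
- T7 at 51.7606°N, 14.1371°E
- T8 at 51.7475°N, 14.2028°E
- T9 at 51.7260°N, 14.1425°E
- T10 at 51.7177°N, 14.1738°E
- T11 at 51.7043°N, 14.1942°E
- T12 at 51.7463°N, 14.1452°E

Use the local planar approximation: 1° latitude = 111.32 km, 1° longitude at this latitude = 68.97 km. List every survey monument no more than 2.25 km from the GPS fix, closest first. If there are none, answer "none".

T10, T6, T5

Distances from 51.7222°N, 14.1762°E:
T1: √((-0.0507·111.32)² + (-0.0205·68.97)²) = √(31.853878 + 1.999071) = 5.8183 km
T2: √((-0.0181·111.32)² + (0.0230·68.97)²) = √(4.059790 + 2.516379) = 2.5644 km
T3: √((0.0098·111.32)² + (0.0311·68.97)²) = √(1.190141 + 4.600883) = 2.4065 km
T4: √((-0.0456·111.32)² + (-0.0070·68.97)²) = √(25.767725 + 0.233086) = 5.0991 km
T5: √((-0.0188·111.32)² + (0.0064·68.97)²) = √(4.379879 + 0.194841) = 2.1389 km
T6: √((-0.0100·111.32)² + (0.0071·68.97)²) = √(1.239214 + 0.239793) = 1.2161 km
T7: √((0.0384·111.32)² + (-0.0391·68.97)²) = √(18.272957 + 7.272337) = 5.0542 km
T8: √((0.0253·111.32)² + (0.0266·68.97)²) = √(7.932086 + 3.365764) = 3.3612 km
T9: √((0.0038·111.32)² + (-0.0337·68.97)²) = √(0.178943 + 5.402319) = 2.3625 km
T10: √((-0.0045·111.32)² + (-0.0024·68.97)²) = √(0.250941 + 0.027400) = 0.5276 km
T11: √((-0.0179·111.32)² + (0.0180·68.97)²) = √(3.970566 + 1.541223) = 2.3477 km
T12: √((0.0241·111.32)² + (-0.0310·68.97)²) = √(7.197480 + 4.571343) = 3.4306 km
Threshold 2.25 km: T10 (0.5276 km), T6 (1.2161 km), T5 (2.1389 km) are within range.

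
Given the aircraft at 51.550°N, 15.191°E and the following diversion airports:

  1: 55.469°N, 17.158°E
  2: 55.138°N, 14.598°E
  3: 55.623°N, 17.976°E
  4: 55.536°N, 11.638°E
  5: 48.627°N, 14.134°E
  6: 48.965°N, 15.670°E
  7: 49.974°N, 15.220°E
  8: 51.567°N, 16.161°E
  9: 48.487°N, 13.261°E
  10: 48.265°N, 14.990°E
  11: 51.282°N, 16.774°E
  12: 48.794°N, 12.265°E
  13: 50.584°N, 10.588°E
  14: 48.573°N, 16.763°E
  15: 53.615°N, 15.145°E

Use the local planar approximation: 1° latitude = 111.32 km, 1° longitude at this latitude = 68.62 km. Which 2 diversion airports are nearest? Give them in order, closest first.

Distances from 51.550°N, 15.191°E:
1: 456.666 km
2: 401.484 km
3: 492.036 km
4: 506.291 km
5: 333.374 km
6: 289.633 km
7: 175.452 km
8: 66.588 km
9: 365.790 km
10: 365.946 km
11: 112.648 km
12: 366.658 km
13: 333.661 km
14: 348.514 km
15: 229.897 km
Sorted: 8 (66.588 km) < 11 (112.648 km) < 7 (175.452 km) < 15 (229.897 km) < …

8, 11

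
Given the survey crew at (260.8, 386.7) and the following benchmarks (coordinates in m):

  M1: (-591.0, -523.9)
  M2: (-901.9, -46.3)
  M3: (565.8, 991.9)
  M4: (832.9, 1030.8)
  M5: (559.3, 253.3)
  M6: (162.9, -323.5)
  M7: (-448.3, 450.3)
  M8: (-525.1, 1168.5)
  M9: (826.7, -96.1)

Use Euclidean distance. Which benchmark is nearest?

M5

Distances from (260.8, 386.7):
M1: √((-851.8)² + (-910.6)²) = √(725563.240 + 829192.360) = 1246.9 m
M2: √((-1162.7)² + (-433.0)²) = √(1351871.290 + 187489.000) = 1240.7 m
M3: √((305.0)² + (605.2)²) = √(93025.000 + 366267.040) = 677.7 m
M4: √((572.1)² + (644.1)²) = √(327298.410 + 414864.810) = 861.5 m
M5: √((298.5)² + (-133.4)²) = √(89102.250 + 17795.560) = 327.0 m
M6: √((-97.9)² + (-710.2)²) = √(9584.410 + 504384.040) = 716.9 m
M7: √((-709.1)² + (63.6)²) = √(502822.810 + 4044.960) = 711.9 m
M8: √((-785.9)² + (781.8)²) = √(617638.810 + 611211.240) = 1108.5 m
M9: √((565.9)² + (-482.8)²) = √(320242.810 + 233095.840) = 743.9 m
Minimum: M5 at 327.0 m.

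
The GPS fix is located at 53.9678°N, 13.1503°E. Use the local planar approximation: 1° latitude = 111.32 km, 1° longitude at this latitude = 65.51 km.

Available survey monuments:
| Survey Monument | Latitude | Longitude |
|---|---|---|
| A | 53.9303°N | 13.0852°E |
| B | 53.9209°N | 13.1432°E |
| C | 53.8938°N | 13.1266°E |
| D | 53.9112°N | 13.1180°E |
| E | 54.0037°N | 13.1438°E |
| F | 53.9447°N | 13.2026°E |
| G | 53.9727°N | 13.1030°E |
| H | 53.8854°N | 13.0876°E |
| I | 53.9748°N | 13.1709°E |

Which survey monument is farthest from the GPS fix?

Distances from 53.9678°N, 13.1503°E:
A: √((-0.0375·111.32)² + (-0.0651·65.51)²) = √(17.426450 + 18.187675) = 5.9678 km
B: √((-0.0469·111.32)² + (-0.0071·65.51)²) = √(27.257880 + 0.216338) = 5.2416 km
C: √((-0.0740·111.32)² + (-0.0237·65.51)²) = √(67.859372 + 2.410526) = 8.3827 km
D: √((-0.0566·111.32)² + (-0.0323·65.51)²) = √(39.698972 + 4.477342) = 6.6465 km
E: √((0.0359·111.32)² + (-0.0065·65.51)²) = √(15.971117 + 0.181318) = 4.0190 km
F: √((-0.0231·111.32)² + (0.0523·65.51)²) = √(6.612571 + 11.738661) = 4.2838 km
G: √((0.0049·111.32)² + (-0.0473·65.51)²) = √(0.297535 + 9.601464) = 3.1463 km
H: √((-0.0824·111.32)² + (-0.0627·65.51)²) = √(84.139673 + 16.871367) = 10.0504 km
I: √((0.0070·111.32)² + (0.0206·65.51)²) = √(0.607215 + 1.821166) = 1.5583 km
Maximum: H at 10.0504 km.

H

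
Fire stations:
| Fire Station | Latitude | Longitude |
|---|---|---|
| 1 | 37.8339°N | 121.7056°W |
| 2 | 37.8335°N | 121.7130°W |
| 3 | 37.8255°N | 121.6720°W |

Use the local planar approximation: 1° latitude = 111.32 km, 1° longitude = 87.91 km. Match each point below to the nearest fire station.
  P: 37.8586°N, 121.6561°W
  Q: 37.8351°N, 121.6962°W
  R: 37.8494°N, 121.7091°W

P→3; Q→1; R→1

P at 37.8586°N, 121.6561°W:
  1: √((-0.0247·111.32)² + (-0.0495·87.91)²) = √(7.560322 + 18.935944) = 5.1475 km
  2: √((-0.0251·111.32)² + (-0.0569·87.91)²) = √(7.807174 + 25.020794) = 5.7296 km
  3: √((-0.0331·111.32)² + (-0.0159·87.91)²) = √(13.576955 + 1.953758) = 3.9409 km
  → nearest: 3 (3.9409 km)
Q at 37.8351°N, 121.6962°W:
  1: √((-0.0012·111.32)² + (-0.0094·87.91)²) = √(0.017845 + 0.682861) = 0.8371 km
  2: √((-0.0016·111.32)² + (-0.0168·87.91)²) = √(0.031724 + 2.181198) = 1.4876 km
  3: √((-0.0096·111.32)² + (0.0242·87.91)²) = √(1.142060 + 4.525924) = 2.3808 km
  → nearest: 1 (0.8371 km)
R at 37.8494°N, 121.7091°W:
  1: √((-0.0155·111.32)² + (0.0035·87.91)²) = √(2.977212 + 0.094670) = 1.7527 km
  2: √((-0.0159·111.32)² + (-0.0039·87.91)²) = √(3.132858 + 0.117545) = 1.8029 km
  3: √((-0.0239·111.32)² + (0.0371·87.91)²) = √(7.078516 + 10.637128) = 4.2090 km
  → nearest: 1 (1.7527 km)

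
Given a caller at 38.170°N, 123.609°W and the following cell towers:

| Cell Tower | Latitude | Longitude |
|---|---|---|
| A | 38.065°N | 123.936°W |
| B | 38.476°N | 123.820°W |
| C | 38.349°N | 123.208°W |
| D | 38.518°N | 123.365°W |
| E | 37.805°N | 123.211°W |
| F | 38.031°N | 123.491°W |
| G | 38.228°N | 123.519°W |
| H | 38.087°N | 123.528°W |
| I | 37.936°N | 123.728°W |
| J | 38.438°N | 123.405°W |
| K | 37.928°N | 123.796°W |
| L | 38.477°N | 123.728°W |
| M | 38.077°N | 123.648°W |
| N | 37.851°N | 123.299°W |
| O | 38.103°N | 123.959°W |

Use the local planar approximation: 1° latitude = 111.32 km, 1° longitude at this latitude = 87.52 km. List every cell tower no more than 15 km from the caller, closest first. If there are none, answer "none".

Distances from 38.170°N, 123.609°W:
A: √((-0.105·111.32)² + (-0.327·87.52)²) = √(136.62337 + 819.04945) = 30.914 km
B: √((0.306·111.32)² + (-0.211·87.52)²) = √(1160.35065 + 341.01975) = 38.748 km
C: √((0.179·111.32)² + (0.401·87.52)²) = √(397.05663 + 1231.69552) = 40.358 km
D: √((0.348·111.32)² + (0.244·87.52)²) = √(1500.73801 + 456.03090) = 44.235 km
E: √((-0.365·111.32)² + (0.398·87.52)²) = √(1650.94317 + 1213.33510) = 53.519 km
F: √((-0.139·111.32)² + (0.118·87.52)²) = √(239.42858 + 106.65436) = 18.603 km
G: √((0.058·111.32)² + (0.090·87.52)²) = √(41.68717 + 62.04398) = 10.185 km
H: √((-0.083·111.32)² + (0.081·87.52)²) = √(85.36947 + 50.25562) = 11.646 km
I: √((-0.234·111.32)² + (-0.119·87.52)²) = √(678.54415 + 108.46973) = 28.054 km
J: √((0.268·111.32)² + (0.204·87.52)²) = √(890.05324 + 318.76817) = 34.768 km
K: √((-0.242·111.32)² + (-0.187·87.52)²) = √(725.73343 + 267.85381) = 31.521 km
L: √((0.307·111.32)² + (-0.119·87.52)²) = √(1167.94703 + 108.46973) = 35.727 km
M: √((-0.093·111.32)² + (-0.039·87.52)²) = √(107.17964 + 11.65048) = 10.901 km
N: √((-0.319·111.32)² + (0.310·87.52)²) = √(1261.03680 + 736.10201) = 44.689 km
O: √((-0.067·111.32)² + (-0.350·87.52)²) = √(55.62833 + 938.31942) = 31.527 km
Threshold 15 km: G (10.185 km), M (10.901 km), H (11.646 km) are within range.

G, M, H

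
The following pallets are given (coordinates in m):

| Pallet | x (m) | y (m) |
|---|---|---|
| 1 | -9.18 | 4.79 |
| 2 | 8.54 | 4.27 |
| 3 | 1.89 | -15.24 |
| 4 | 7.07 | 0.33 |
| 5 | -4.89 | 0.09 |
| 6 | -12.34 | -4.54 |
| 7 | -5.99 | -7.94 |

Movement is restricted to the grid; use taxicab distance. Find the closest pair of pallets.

Pairwise distances:
2–4: 5.41 m
1–5: 8.99 m
5–7: 9.13 m
6–7: 9.75 m
5–6: 12.08 m
4–5: 12.20 m
1–6: 12.49 m
3–7: 15.18 m
1–7: 15.92 m
2–5: 17.61 m
1–2: 18.24 m
1–4: 20.71 m
3–4: 20.75 m
4–7: 21.33 m
3–5: 22.11 m
4–6: 24.28 m
3–6: 24.93 m
2–3: 26.16 m
2–7: 26.74 m
2–6: 29.69 m
1–3: 31.10 m
Closest pair: 2–4 at 5.41 m.

2 and 4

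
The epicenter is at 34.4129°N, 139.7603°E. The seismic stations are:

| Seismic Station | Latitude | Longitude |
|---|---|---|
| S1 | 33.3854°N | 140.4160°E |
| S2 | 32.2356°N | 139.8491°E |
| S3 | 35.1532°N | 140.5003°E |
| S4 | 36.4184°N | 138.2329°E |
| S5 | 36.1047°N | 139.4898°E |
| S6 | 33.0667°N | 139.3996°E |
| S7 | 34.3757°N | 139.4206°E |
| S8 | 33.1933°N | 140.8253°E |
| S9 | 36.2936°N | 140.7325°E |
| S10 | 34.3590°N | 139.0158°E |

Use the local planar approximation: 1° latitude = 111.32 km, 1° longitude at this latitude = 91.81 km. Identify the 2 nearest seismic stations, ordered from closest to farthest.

S7, S10

Distances from 34.4129°N, 139.7603°E:
S1: √((-1.0275·111.32)² + (0.6557·91.81)²) = √(13083.081790 + 3624.017967) = 129.2559 km
S2: √((-2.1773·111.32)² + (0.0888·91.81)²) = √(58746.627580 + 66.466974) = 242.5141 km
S3: √((0.7403·111.32)² + (0.7400·91.81)²) = √(6791.440405 + 4615.762072) = 106.8045 km
S4: √((2.0055·111.32)² + (-1.5274·91.81)²) = √(49841.571595 + 19664.619494) = 263.6403 km
S5: √((1.6918·111.32)² + (-0.2705·91.81)²) = √(35468.631854 + 616.757606) = 189.9615 km
S6: √((-1.3462·111.32)² + (-0.3607·91.81)²) = √(22457.715086 + 1096.660647) = 153.4743 km
S7: √((-0.0372·111.32)² + (-0.3397·91.81)²) = √(17.148742 + 972.682424) = 31.4616 km
S8: √((-1.2196·111.32)² + (1.0650·91.81)²) = √(18432.372000 + 9560.468840) = 167.3106 km
S9: √((1.8807·111.32)² + (0.9722·91.81)²) = √(43831.410290 + 7966.933796) = 227.5925 km
S10: √((-0.0539·111.32)² + (-0.7445·91.81)²) = √(36.001776 + 4672.070408) = 68.6154 km
Sorted: S7 (31.4616 km) < S10 (68.6154 km) < S3 (106.8045 km) < S1 (129.2559 km) < …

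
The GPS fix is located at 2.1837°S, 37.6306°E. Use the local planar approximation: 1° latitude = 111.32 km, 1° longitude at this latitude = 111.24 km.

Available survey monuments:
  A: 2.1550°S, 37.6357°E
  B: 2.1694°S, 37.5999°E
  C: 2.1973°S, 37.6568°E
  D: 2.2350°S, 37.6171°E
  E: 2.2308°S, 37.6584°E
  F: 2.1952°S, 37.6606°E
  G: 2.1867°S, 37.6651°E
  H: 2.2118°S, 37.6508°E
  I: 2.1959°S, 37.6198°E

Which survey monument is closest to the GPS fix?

Distances from 2.1837°S, 37.6306°E:
A: √((0.0287·111.32)² + (0.0051·111.24)²) = √(10.207284 + 0.321857) = 3.2449 km
B: √((0.0143·111.32)² + (-0.0307·111.24)²) = √(2.534069 + 11.662689) = 3.7679 km
C: √((-0.0136·111.32)² + (0.0262·111.24)²) = √(2.292051 + 8.494240) = 3.2842 km
D: √((-0.0513·111.32)² + (-0.0135·111.24)²) = √(32.612277 + 2.255223) = 5.9049 km
E: √((-0.0471·111.32)² + (0.0278·111.24)²) = √(27.490853 + 9.563383) = 6.0872 km
F: √((-0.0115·111.32)² + (0.0300·111.24)²) = √(1.638861 + 11.136904) = 3.5743 km
G: √((-0.0030·111.32)² + (0.0345·111.24)²) = √(0.111529 + 14.728555) = 3.8523 km
H: √((-0.0281·111.32)² + (0.0202·111.24)²) = √(9.784960 + 5.049225) = 3.8515 km
I: √((-0.0122·111.32)² + (-0.0108·111.24)²) = √(1.844446 + 1.443343) = 1.8132 km
Minimum: I at 1.8132 km.

I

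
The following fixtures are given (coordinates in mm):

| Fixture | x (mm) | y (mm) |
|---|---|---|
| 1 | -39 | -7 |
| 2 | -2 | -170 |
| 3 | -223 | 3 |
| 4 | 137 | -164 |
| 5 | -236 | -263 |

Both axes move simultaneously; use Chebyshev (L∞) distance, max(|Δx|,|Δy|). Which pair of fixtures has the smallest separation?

2 and 4

Pairwise distances:
2–4: 139 mm
1–2: 163 mm
1–4: 176 mm
1–3: 184 mm
2–3: 221 mm
2–5: 234 mm
1–5: 256 mm
3–5: 266 mm
3–4: 360 mm
4–5: 373 mm
Closest pair: 2–4 at 139 mm.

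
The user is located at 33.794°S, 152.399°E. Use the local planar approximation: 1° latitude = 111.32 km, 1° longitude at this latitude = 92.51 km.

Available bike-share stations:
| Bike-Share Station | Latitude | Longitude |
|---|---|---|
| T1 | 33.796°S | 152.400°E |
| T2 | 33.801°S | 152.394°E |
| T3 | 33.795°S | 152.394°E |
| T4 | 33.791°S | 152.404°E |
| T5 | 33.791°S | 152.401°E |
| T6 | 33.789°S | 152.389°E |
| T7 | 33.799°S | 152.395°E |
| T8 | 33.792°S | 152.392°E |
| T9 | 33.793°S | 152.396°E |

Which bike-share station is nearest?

Distances from 33.794°S, 152.399°E:
T1: √((-0.002·111.32)² + (0.001·92.51)²) = √(0.04957 + 0.00856) = 0.241 km
T2: √((-0.007·111.32)² + (-0.005·92.51)²) = √(0.60721 + 0.21395) = 0.906 km
T3: √((-0.001·111.32)² + (-0.005·92.51)²) = √(0.01239 + 0.21395) = 0.476 km
T4: √((0.003·111.32)² + (0.005·92.51)²) = √(0.11153 + 0.21395) = 0.571 km
T5: √((0.003·111.32)² + (0.002·92.51)²) = √(0.11153 + 0.03423) = 0.382 km
T6: √((0.005·111.32)² + (-0.010·92.51)²) = √(0.30980 + 0.85581) = 1.080 km
T7: √((-0.005·111.32)² + (-0.004·92.51)²) = √(0.30980 + 0.13693) = 0.668 km
T8: √((0.002·111.32)² + (-0.007·92.51)²) = √(0.04957 + 0.41935) = 0.685 km
T9: √((0.001·111.32)² + (-0.003·92.51)²) = √(0.01239 + 0.07702) = 0.299 km
Minimum: T1 at 0.241 km.

T1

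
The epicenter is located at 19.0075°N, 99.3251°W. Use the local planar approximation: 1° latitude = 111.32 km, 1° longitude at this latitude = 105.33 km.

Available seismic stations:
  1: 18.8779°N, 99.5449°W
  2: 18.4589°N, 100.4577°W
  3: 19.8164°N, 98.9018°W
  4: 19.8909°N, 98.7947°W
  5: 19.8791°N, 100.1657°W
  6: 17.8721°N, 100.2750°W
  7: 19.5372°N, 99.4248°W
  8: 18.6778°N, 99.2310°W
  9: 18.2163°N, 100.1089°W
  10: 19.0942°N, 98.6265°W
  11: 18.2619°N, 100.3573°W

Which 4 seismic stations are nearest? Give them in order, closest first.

1, 8, 7, 10

Distances from 19.0075°N, 99.3251°W:
1: √((-0.1296·111.32)² + (-0.2198·105.33)²) = √(208.140406 + 535.993527) = 27.2788 km
2: √((-0.5486·111.32)² + (-1.1326·105.33)²) = √(3729.563465 + 14231.716469) = 134.0197 km
3: √((0.8089·111.32)² + (0.4233·105.33)²) = √(8108.416825 + 1987.928250) = 100.4806 km
4: √((0.8834·111.32)² + (0.5304·105.33)²) = √(9670.772908 + 3121.125264) = 113.1013 km
5: √((0.8716·111.32)² + (-0.8406·105.33)²) = √(9414.144031 + 7839.402078) = 131.3528 km
6: √((-1.1354·111.32)² + (-0.9499·105.33)²) = √(15975.121691 + 10010.596206) = 161.2009 km
7: √((0.5297·111.32)² + (-0.0997·105.33)²) = √(3477.013214 + 110.279423) = 59.8940 km
8: √((-0.3297·111.32)² + (0.0941·105.33)²) = √(1347.051778 + 98.238883) = 38.0170 km
9: √((-0.7912·111.32)² + (-0.7838·105.33)²) = √(7757.449419 + 6815.766234) = 120.7196 km
10: √((0.0867·111.32)² + (0.6986·105.33)²) = √(93.150371 + 5414.537065) = 74.2138 km
11: √((-0.7456·111.32)² + (-1.0322·105.33)²) = √(6889.031872 + 11820.391960) = 136.7824 km
Sorted: 1 (27.2788 km) < 8 (38.0170 km) < 7 (59.8940 km) < 10 (74.2138 km) < 3 (100.4806 km) < 4 (113.1013 km) < …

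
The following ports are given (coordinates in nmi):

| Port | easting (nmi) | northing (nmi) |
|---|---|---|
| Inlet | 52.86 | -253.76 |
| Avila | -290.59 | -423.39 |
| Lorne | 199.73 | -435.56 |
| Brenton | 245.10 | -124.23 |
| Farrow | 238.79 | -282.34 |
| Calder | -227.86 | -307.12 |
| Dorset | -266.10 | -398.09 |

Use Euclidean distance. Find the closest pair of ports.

Avila and Dorset

Pairwise distances:
Inlet–Avila: 383.06 nmi
Inlet–Lorne: 233.71 nmi
Inlet–Brenton: 231.81 nmi
Inlet–Farrow: 188.11 nmi
Inlet–Calder: 285.75 nmi
Inlet–Dorset: 350.10 nmi
Avila–Lorne: 490.47 nmi
Avila–Brenton: 613.56 nmi
Avila–Farrow: 547.85 nmi
Avila–Calder: 132.11 nmi
Avila–Dorset: 35.21 nmi
Lorne–Brenton: 314.62 nmi
Lorne–Farrow: 158.12 nmi
Lorne–Calder: 446.46 nmi
Lorne–Dorset: 467.33 nmi
Brenton–Farrow: 158.24 nmi
Brenton–Calder: 507.09 nmi
Brenton–Dorset: 579.94 nmi
Farrow–Calder: 467.31 nmi
Farrow–Dorset: 517.99 nmi
Calder–Dorset: 98.68 nmi
Closest pair: Avila–Dorset at 35.21 nmi.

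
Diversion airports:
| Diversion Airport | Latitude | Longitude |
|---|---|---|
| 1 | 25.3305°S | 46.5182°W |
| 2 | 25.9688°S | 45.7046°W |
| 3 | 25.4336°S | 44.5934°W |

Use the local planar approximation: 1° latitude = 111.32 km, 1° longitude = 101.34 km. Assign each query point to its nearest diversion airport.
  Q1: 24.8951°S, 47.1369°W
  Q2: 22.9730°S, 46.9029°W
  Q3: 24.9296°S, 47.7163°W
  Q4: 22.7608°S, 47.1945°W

Q1 at 24.8951°S, 47.1369°W:
  1: 79.2489 km
  2: 188.0276 km
  3: 264.6372 km
  → nearest: 1 (79.2489 km)
Q2 at 22.9730°S, 46.9029°W:
  1: 265.3168 km
  2: 354.9139 km
  3: 360.2857 km
  → nearest: 1 (265.3168 km)
Q3 at 24.9296°S, 47.7163°W:
  1: 129.3576 km
  2: 234.4012 km
  3: 321.4094 km
  → nearest: 1 (129.3576 km)
Q4 at 22.7608°S, 47.1945°W:
  1: 294.1547 km
  2: 387.7212 km
  3: 397.5051 km
  → nearest: 1 (294.1547 km)

Q1→1; Q2→1; Q3→1; Q4→1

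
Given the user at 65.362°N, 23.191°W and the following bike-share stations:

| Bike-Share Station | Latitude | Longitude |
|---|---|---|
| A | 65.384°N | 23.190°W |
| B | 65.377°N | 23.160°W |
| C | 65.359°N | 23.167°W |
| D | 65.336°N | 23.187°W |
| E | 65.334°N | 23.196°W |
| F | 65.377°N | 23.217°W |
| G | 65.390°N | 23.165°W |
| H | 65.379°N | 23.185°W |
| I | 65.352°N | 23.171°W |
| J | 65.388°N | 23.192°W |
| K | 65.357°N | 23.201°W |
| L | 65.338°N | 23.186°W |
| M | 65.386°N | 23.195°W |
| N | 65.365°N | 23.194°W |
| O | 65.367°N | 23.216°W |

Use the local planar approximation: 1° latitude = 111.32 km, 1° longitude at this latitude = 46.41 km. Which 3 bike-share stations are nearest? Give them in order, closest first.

N, K, C

Distances from 65.362°N, 23.191°W:
A: 2.449 km
B: 2.204 km
C: 1.163 km
D: 2.900 km
E: 3.126 km
F: 2.060 km
G: 3.342 km
H: 1.913 km
I: 1.449 km
J: 2.895 km
K: 0.725 km
L: 2.682 km
M: 2.678 km
N: 0.362 km
O: 1.287 km
Sorted: N (0.362 km) < K (0.725 km) < C (1.163 km) < O (1.287 km) < I (1.449 km) < …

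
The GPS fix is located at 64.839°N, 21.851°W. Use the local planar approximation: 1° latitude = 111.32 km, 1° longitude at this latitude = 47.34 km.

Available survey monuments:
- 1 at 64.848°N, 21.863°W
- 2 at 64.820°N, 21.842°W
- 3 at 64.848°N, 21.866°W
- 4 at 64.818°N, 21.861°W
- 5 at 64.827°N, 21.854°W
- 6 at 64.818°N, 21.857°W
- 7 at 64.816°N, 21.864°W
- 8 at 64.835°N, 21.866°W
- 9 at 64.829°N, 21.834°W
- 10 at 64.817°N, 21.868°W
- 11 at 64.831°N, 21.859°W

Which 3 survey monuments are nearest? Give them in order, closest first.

Distances from 64.839°N, 21.851°W:
1: √((0.009·111.32)² + (-0.012·47.34)²) = √(1.00376 + 0.32271) = 1.152 km
2: √((-0.019·111.32)² + (0.009·47.34)²) = √(4.47356 + 0.18153) = 2.158 km
3: √((0.009·111.32)² + (-0.015·47.34)²) = √(1.00376 + 0.50424) = 1.228 km
4: √((-0.021·111.32)² + (-0.010·47.34)²) = √(5.46493 + 0.22411) = 2.385 km
5: √((-0.012·111.32)² + (-0.003·47.34)²) = √(1.78447 + 0.02017) = 1.343 km
6: √((-0.021·111.32)² + (-0.006·47.34)²) = √(5.46493 + 0.08068) = 2.355 km
7: √((-0.023·111.32)² + (-0.013·47.34)²) = √(6.55544 + 0.37874) = 2.633 km
8: √((-0.004·111.32)² + (-0.015·47.34)²) = √(0.19827 + 0.50424) = 0.838 km
9: √((-0.010·111.32)² + (0.017·47.34)²) = √(1.23921 + 0.64767) = 1.374 km
10: √((-0.022·111.32)² + (-0.017·47.34)²) = √(5.99780 + 0.64767) = 2.578 km
11: √((-0.008·111.32)² + (-0.008·47.34)²) = √(0.79310 + 0.14343) = 0.968 km
Sorted: 8 (0.838 km) < 11 (0.968 km) < 1 (1.152 km) < 3 (1.228 km) < 5 (1.343 km) < …

8, 11, 1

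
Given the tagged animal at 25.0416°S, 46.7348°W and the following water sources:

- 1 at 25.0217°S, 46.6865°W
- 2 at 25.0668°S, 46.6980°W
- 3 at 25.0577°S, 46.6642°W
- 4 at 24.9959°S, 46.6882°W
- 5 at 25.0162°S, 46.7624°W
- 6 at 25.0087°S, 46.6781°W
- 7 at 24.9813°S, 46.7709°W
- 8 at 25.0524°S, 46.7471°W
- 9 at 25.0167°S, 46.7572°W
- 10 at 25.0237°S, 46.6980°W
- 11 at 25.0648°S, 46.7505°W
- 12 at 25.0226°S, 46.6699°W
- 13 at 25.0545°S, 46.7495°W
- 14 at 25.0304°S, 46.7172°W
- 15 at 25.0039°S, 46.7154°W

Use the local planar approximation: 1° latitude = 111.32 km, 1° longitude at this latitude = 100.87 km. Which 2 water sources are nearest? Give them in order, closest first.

Distances from 25.0416°S, 46.7348°W:
1: 5.3520 km
2: 4.6528 km
3: 7.3435 km
4: 6.9265 km
5: 3.9681 km
6: 6.7915 km
7: 7.6367 km
8: 1.7276 km
9: 3.5761 km
10: 4.2130 km
11: 3.0295 km
12: 6.8797 km
13: 2.0642 km
14: 2.1694 km
15: 4.6306 km
Sorted: 8 (1.7276 km) < 13 (2.0642 km) < 14 (2.1694 km) < 11 (3.0295 km) < …

8, 13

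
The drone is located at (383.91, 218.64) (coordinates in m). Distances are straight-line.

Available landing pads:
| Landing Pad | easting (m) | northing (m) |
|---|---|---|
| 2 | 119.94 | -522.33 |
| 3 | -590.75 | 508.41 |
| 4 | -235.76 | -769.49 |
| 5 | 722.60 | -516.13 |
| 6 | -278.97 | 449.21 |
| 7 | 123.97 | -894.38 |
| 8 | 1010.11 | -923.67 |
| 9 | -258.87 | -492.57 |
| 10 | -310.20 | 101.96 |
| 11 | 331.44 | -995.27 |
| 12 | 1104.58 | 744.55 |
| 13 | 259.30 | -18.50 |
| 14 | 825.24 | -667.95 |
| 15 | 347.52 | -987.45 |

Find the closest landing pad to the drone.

13

Distances from (383.91, 218.64):
2: 786.59 m
3: 1016.82 m
4: 1166.36 m
5: 809.07 m
6: 701.84 m
7: 1142.97 m
8: 1302.69 m
9: 958.64 m
10: 703.85 m
11: 1215.04 m
12: 892.16 m
13: 267.89 m
14: 990.36 m
15: 1206.64 m
Minimum: 13 at 267.89 m.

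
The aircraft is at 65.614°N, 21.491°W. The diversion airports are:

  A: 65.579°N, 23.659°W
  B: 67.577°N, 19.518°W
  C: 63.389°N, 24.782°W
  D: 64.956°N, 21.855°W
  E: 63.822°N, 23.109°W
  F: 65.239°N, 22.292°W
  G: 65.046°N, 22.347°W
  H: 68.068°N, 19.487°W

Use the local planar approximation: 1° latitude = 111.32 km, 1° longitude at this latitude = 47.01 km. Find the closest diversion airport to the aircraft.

Distances from 65.614°N, 21.491°W:
A: 101.992 km
B: 237.390 km
C: 292.034 km
D: 75.221 km
E: 213.494 km
F: 56.219 km
G: 74.949 km
H: 288.967 km
Minimum: F at 56.219 km.

F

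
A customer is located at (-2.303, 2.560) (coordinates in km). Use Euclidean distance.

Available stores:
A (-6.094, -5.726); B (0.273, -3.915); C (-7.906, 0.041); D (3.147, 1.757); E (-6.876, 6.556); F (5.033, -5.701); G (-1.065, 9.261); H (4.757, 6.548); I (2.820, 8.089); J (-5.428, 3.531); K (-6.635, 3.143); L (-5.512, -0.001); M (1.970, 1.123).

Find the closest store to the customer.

Distances from (-2.303, 2.560):
A: √((-3.791)² + (-8.286)²) = √(14.37168 + 68.65780) = 9.112 km
B: √((2.576)² + (-6.475)²) = √(6.63578 + 41.92562) = 6.969 km
C: √((-5.603)² + (-2.519)²) = √(31.39361 + 6.34536) = 6.143 km
D: √((5.450)² + (-0.803)²) = √(29.70250 + 0.64481) = 5.509 km
E: √((-4.573)² + (3.996)²) = √(20.91233 + 15.96802) = 6.073 km
F: √((7.336)² + (-8.261)²) = √(53.81690 + 68.24412) = 11.048 km
G: √((1.238)² + (6.701)²) = √(1.53264 + 44.90340) = 6.814 km
H: √((7.060)² + (3.988)²) = √(49.84360 + 15.90414) = 8.108 km
I: √((5.123)² + (5.529)²) = √(26.24513 + 30.56984) = 7.538 km
J: √((-3.125)² + (0.971)²) = √(9.76562 + 0.94284) = 3.272 km
K: √((-4.332)² + (0.583)²) = √(18.76622 + 0.33989) = 4.371 km
L: √((-3.209)² + (-2.561)²) = √(10.29768 + 6.55872) = 4.106 km
M: √((4.273)² + (-1.437)²) = √(18.25853 + 2.06497) = 4.508 km
Minimum: J at 3.272 km.

J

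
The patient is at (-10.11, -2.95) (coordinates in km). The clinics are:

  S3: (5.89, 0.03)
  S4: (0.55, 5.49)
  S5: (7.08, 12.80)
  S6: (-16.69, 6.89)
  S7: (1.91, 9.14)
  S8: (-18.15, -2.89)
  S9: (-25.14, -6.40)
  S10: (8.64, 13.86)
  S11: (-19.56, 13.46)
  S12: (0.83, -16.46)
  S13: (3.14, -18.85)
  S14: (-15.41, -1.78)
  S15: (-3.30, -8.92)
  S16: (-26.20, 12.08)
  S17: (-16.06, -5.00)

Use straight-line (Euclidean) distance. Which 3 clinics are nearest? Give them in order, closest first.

Distances from (-10.11, -2.95):
S3: √((16.00)² + (2.98)²) = √(256.0000 + 8.8804) = 16.28 km
S4: √((10.66)² + (8.44)²) = √(113.6356 + 71.2336) = 13.60 km
S5: √((17.19)² + (15.75)²) = √(295.4961 + 248.0625) = 23.31 km
S6: √((-6.58)² + (9.84)²) = √(43.2964 + 96.8256) = 11.84 km
S7: √((12.02)² + (12.09)²) = √(144.4804 + 146.1681) = 17.05 km
S8: √((-8.04)² + (0.06)²) = √(64.6416 + 0.0036) = 8.04 km
S9: √((-15.03)² + (-3.45)²) = √(225.9009 + 11.9025) = 15.42 km
S10: √((18.75)² + (16.81)²) = √(351.5625 + 282.5761) = 25.18 km
S11: √((-9.45)² + (16.41)²) = √(89.3025 + 269.2881) = 18.94 km
S12: √((10.94)² + (-13.51)²) = √(119.6836 + 182.5201) = 17.38 km
S13: √((13.25)² + (-15.90)²) = √(175.5625 + 252.8100) = 20.70 km
S14: √((-5.30)² + (1.17)²) = √(28.0900 + 1.3689) = 5.43 km
S15: √((6.81)² + (-5.97)²) = √(46.3761 + 35.6409) = 9.06 km
S16: √((-16.09)² + (15.03)²) = √(258.8881 + 225.9009) = 22.02 km
S17: √((-5.95)² + (-2.05)²) = √(35.4025 + 4.2025) = 6.29 km
Sorted: S14 (5.43 km) < S17 (6.29 km) < S8 (8.04 km) < S15 (9.06 km) < S6 (11.84 km) < …

S14, S17, S8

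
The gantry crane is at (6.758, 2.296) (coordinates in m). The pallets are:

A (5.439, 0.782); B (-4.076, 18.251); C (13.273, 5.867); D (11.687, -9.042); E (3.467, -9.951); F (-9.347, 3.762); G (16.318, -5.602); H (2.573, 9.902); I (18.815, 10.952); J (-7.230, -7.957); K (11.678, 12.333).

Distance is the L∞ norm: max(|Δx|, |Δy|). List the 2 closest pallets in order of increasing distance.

A, C

Distances from (6.758, 2.296):
A: 1.514 m
B: 15.955 m
C: 6.515 m
D: 11.338 m
E: 12.247 m
F: 16.105 m
G: 9.560 m
H: 7.606 m
I: 12.057 m
J: 13.988 m
K: 10.037 m
Sorted: A (1.514 m) < C (6.515 m) < H (7.606 m) < G (9.560 m) < …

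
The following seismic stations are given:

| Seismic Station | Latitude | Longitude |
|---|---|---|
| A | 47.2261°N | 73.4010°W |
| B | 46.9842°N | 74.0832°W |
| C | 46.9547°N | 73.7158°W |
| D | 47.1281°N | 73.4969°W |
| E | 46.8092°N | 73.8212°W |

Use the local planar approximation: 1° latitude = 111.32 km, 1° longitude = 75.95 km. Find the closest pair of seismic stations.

A and D

Pairwise distances:
A–B: 58.3929 km
A–C: 38.5282 km
A–D: 13.1174 km
A–E: 56.3235 km
B–C: 28.0966 km
B–D: 47.3232 km
B–E: 27.8474 km
C–D: 25.4756 km
C–E: 18.0673 km
D–E: 43.2078 km
Closest pair: A–D at 13.1174 km.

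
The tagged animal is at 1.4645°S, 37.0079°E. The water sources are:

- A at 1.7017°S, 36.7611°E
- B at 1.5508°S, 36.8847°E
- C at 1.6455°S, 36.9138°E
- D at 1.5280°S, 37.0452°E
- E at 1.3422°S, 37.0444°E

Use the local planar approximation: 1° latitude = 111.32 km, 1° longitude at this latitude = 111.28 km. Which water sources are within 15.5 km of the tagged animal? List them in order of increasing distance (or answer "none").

D, E

Distances from 1.4645°S, 37.0079°E:
A: 38.0985 km
B: 16.7406 km
C: 22.7075 km
D: 8.1974 km
E: 14.2074 km
Threshold 15.5 km: D (8.1974 km), E (14.2074 km) are within range.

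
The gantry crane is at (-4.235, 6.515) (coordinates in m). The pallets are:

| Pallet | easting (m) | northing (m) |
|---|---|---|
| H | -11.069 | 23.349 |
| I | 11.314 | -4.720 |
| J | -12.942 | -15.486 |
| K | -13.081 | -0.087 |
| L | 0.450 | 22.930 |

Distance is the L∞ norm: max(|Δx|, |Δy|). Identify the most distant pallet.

J

Distances from (-4.235, 6.515):
H: 16.834 m
I: 15.549 m
J: 22.001 m
K: 8.846 m
L: 16.415 m
Maximum: J at 22.001 m.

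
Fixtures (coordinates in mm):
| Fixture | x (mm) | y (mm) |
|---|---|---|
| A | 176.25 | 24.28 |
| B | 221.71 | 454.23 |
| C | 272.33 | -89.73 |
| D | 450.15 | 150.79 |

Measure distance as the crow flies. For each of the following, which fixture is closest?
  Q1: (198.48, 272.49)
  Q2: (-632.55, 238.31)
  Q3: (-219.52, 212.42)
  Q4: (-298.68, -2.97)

Q1→B; Q2→A; Q3→A; Q4→A

Q1 at (198.48, 272.49):
  A: 249.20 mm
  B: 183.22 mm
  C: 369.67 mm
  D: 279.55 mm
  → nearest: B (183.22 mm)
Q2 at (-632.55, 238.31):
  A: 836.64 mm
  B: 881.13 mm
  C: 962.51 mm
  D: 1086.23 mm
  → nearest: A (836.64 mm)
Q3 at (-219.52, 212.42):
  A: 438.21 mm
  B: 503.15 mm
  C: 577.24 mm
  D: 672.50 mm
  → nearest: A (438.21 mm)
Q4 at (-298.68, -2.97):
  A: 475.71 mm
  B: 692.70 mm
  C: 577.56 mm
  D: 764.45 mm
  → nearest: A (475.71 mm)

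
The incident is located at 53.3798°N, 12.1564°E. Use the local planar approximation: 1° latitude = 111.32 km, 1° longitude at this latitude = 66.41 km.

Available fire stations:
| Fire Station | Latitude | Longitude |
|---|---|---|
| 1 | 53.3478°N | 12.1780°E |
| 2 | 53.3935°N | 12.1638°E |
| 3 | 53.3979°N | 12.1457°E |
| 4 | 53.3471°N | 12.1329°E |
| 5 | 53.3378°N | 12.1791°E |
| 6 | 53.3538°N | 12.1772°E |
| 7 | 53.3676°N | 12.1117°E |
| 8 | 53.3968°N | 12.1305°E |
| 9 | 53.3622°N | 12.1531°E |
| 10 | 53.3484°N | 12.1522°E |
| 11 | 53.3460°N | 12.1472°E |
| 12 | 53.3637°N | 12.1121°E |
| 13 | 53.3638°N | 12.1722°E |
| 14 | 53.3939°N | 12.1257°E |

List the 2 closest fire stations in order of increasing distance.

Distances from 53.3798°N, 12.1564°E:
1: √((-0.0320·111.32)² + (0.0216·66.41)²) = √(12.689554 + 2.057664) = 3.8402 km
2: √((0.0137·111.32)² + (0.0074·66.41)²) = √(2.325881 + 0.241507) = 1.6023 km
3: √((0.0181·111.32)² + (-0.0107·66.41)²) = √(4.059790 + 0.504934) = 2.1365 km
4: √((-0.0327·111.32)² + (-0.0235·66.41)²) = √(13.250794 + 2.435582) = 3.9606 km
5: √((-0.0420·111.32)² + (0.0227·66.41)²) = √(21.859739 + 2.272577) = 4.9125 km
6: √((-0.0260·111.32)² + (0.0208·66.41)²) = √(8.377088 + 1.908067) = 3.2070 km
7: √((-0.0122·111.32)² + (-0.0447·66.41)²) = √(1.844446 + 8.812153) = 3.2644 km
8: √((0.0170·111.32)² + (-0.0259·66.41)²) = √(3.581329 + 2.958465) = 2.5573 km
9: √((-0.0176·111.32)² + (-0.0033·66.41)²) = √(3.838590 + 0.048028) = 1.9715 km
10: √((-0.0314·111.32)² + (-0.0042·66.41)²) = √(12.218157 + 0.077797) = 3.5066 km
11: √((-0.0338·111.32)² + (-0.0092·66.41)²) = √(14.157279 + 0.373287) = 3.8119 km
12: √((-0.0161·111.32)² + (-0.0443·66.41)²) = √(3.212167 + 8.655146) = 3.4449 km
13: √((-0.0160·111.32)² + (0.0158·66.41)²) = √(3.172388 + 1.100984) = 2.0672 km
14: √((0.0141·111.32)² + (-0.0307·66.41)²) = √(2.463682 + 4.156652) = 2.5730 km
Sorted: 2 (1.6023 km) < 9 (1.9715 km) < 13 (2.0672 km) < 3 (2.1365 km) < …

2, 9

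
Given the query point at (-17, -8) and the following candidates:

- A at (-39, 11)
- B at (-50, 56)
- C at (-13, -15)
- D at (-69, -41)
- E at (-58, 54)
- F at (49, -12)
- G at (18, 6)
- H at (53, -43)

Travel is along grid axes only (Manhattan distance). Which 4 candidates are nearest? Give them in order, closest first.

C, A, G, F

Distances from (-17, -8):
A: 41
B: 97
C: 11
D: 85
E: 103
F: 70
G: 49
H: 105
Sorted: C (11) < A (41) < G (49) < F (70) < D (85) < B (97) < …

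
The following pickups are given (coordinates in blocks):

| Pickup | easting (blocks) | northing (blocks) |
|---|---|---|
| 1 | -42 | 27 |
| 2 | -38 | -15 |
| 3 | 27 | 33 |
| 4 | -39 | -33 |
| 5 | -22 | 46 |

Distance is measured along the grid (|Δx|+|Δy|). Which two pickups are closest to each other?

2 and 4

Pairwise distances:
1–2: |4| + |-42| = 4 + 42 = 46 blocks
1–3: |69| + |6| = 69 + 6 = 75 blocks
1–4: |3| + |-60| = 3 + 60 = 63 blocks
1–5: |20| + |19| = 20 + 19 = 39 blocks
2–3: |65| + |48| = 65 + 48 = 113 blocks
2–4: |-1| + |-18| = 1 + 18 = 19 blocks
2–5: |16| + |61| = 16 + 61 = 77 blocks
3–4: |-66| + |-66| = 66 + 66 = 132 blocks
3–5: |-49| + |13| = 49 + 13 = 62 blocks
4–5: |17| + |79| = 17 + 79 = 96 blocks
Closest pair: 2–4 at 19 blocks.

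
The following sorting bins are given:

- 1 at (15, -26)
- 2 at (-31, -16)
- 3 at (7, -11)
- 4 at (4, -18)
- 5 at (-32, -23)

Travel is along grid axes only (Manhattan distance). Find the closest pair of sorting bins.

Pairwise distances:
1–2: 56
1–3: 23
1–4: 19
1–5: 50
2–3: 43
2–4: 37
2–5: 8
3–4: 10
3–5: 51
4–5: 41
Closest pair: 2–5 at 8.

2 and 5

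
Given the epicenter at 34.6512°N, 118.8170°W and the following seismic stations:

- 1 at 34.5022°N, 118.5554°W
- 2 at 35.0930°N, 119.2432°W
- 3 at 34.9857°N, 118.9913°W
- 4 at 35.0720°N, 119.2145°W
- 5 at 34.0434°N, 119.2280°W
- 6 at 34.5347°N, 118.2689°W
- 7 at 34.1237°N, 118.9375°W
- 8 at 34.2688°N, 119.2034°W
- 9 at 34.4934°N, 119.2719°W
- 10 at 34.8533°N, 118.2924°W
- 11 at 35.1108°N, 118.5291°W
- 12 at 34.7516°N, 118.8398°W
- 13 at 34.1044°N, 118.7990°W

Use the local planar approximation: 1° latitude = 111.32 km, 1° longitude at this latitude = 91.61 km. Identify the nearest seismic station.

Distances from 34.6512°N, 118.8170°W:
1: √((-0.1490·111.32)² + (0.2616·91.61)²) = √(275.117953 + 574.329661) = 29.1453 km
2: √((0.4418·111.32)² + (-0.4262·91.61)²) = √(2418.788073 + 1524.448148) = 62.7952 km
3: √((0.3345·111.32)² + (-0.1743·91.61)²) = √(1386.559911 + 254.964984) = 40.5157 km
4: √((0.4208·111.32)² + (-0.3975·91.61)²) = √(2194.309370 + 1326.050404) = 59.3326 km
5: √((-0.6078·111.32)² + (-0.4110·91.61)²) = √(4577.915655 + 1417.651266) = 77.4310 km
6: √((-0.1165·111.32)² + (0.5481·91.61)²) = √(168.189255 + 2521.188807) = 51.8592 km
7: √((-0.5275·111.32)² + (-0.1205·91.61)²) = √(3448.191074 + 121.859631) = 59.7499 km
8: √((-0.3824·111.32)² + (-0.3864·91.61)²) = √(1812.100009 + 1253.025767) = 55.3636 km
9: √((-0.1578·111.32)² + (-0.4549·91.61)²) = √(308.574755 + 1736.671351) = 45.2244 km
10: √((0.2021·111.32)² + (0.5246·91.61)²) = √(506.149745 + 2309.629611) = 53.0639 km
11: √((0.4596·111.32)² + (0.2879·91.61)²) = √(2617.619006 + 695.615252) = 57.5607 km
12: √((0.1004·111.32)² + (-0.0228·91.61)²) = √(124.914778 + 4.362701) = 11.3700 km
13: √((-0.5468·111.32)² + (0.0180·91.61)²) = √(3705.129630 + 2.719135) = 60.8921 km
Minimum: 12 at 11.3700 km.

12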